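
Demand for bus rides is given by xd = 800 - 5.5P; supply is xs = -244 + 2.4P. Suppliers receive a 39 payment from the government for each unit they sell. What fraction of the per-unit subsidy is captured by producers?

Pre-subsidy: 800 - 5.5P = -244 + 2.4P gives P* = 10440/79, x* = 5780/79.
With the subsidy, sellers receive Ps = Pb + 39 for each unit, where Pb is the price buyers pay.
Supply in terms of Pb becomes xs = -244 + 2.4(Pb + 39) = -150.4 + 2.4Pb. Setting this equal to demand: 800 - 5.5Pb = -150.4 + 2.4Pb, so Pb = 9504/79.
Sellers receive Ps = 9504/79 + 39 = 12585/79; x' = 800 − 5.5·(9504/79) = 10928/79.
Buyers' price falls by P* − Pb = 10440/79 − 9504/79 = 936/79; sellers' price rises by Ps − P* = 12585/79 − 10440/79 = 2145/79.
So producers capture (2145/79)/39 = 55/79 of each unit of subsidy.

Producer share = 55/79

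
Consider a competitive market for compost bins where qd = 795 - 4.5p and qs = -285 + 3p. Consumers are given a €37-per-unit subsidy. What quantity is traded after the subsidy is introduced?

q' = 213.6

Pre-subsidy: 795 - 4.5p = -285 + 3p gives p* = 144, q* = 147.
With the rebate, buyers effectively pay pb = ps − 37, where ps is the price sellers receive.
Demand in terms of ps becomes qd = 795 − 4.5(ps − 37) = 961.5 - 4.5ps. Setting this equal to supply: 961.5 - 4.5ps = -285 + 3ps, so ps = 166.2.
Buyers pay pb = 166.2 − 37 = 129.2; q' = -285 + 3·166.2 = 213.6.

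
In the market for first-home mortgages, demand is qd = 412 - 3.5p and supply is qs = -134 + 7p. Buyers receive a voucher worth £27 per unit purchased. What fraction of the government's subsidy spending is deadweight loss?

Pre-subsidy: 412 - 3.5p = -134 + 7p gives p* = 52, q* = 230.
With the rebate, buyers effectively pay pb = ps − 27, where ps is the price sellers receive.
Demand in terms of ps becomes qd = 412 − 3.5(ps − 27) = 506.5 - 3.5ps. Setting this equal to supply: 506.5 - 3.5ps = -134 + 7ps, so ps = 61.
Buyers pay pb = 61 − 27 = 34; q' = -134 + 7·61 = 293.
ΔCS = ½(230 + 293)(52 − 34) = 4707; ΔPS = ½(230 + 293)(61 − 52) = 2353.5.
Government spending = 27 × 293 = 7911.
DWL = ½ × 27 × (293 − 230) = 850.5; fraction = 850.5 / 7911 = 63/586.

DWL / government spending = 63/586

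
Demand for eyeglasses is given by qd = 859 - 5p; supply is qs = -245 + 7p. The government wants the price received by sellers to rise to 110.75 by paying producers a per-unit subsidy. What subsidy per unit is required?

At a seller price of 110.75, quantity supplied is -245 + 7·110.75 = 530.25.
Buyers absorb 530.25 only when they pay pb with 859 − 5·pb = 530.25, i.e. pb = 65.75.
s = ps − pb = 110.75 − 65.75 = 45.

Required subsidy s = 45 per unit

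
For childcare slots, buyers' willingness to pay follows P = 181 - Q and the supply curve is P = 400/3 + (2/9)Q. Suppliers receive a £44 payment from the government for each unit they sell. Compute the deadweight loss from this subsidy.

Deadweight loss = £792

Pre-subsidy: 181 - Q = 400/3 + (2/9)Q gives Q* = 39 and P* = 142.
With the subsidy, sellers receive Ps = Pb + 44 for each unit, where Pb is the price buyers pay.
On the curves, Pb = 181 - Q and Ps = 400/3 + (2/9)Q; the wedge Ps − Pb = 44 gives 400/3 + (2/9)Q − (181 - Q) = 44, so Q' = 75.
Then Pb = 181 − 1·75 = 106 and Ps = 400/3 + (2/9)·75 = 150.
The subsidy expands output by 75 − 39 = 36 past the efficient level; on those units the gap between marginal cost and willingness to pay runs from 0 up to 44.
DWL = ½ × 44 × 36 = 792.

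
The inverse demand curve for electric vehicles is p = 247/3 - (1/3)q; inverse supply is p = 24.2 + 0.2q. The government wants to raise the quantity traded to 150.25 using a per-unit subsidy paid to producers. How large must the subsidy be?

At q = 150.25, from the demand curve buyers pay pb = 247/3 − (1/3)·150.25 = 32.25; from the supply curve sellers need ps = 24.2 + 0.2·150.25 = 54.25.
The subsidy must fill the gap: s = ps − pb = 54.25 − 32.25 = 22.

Required subsidy s = 22 per unit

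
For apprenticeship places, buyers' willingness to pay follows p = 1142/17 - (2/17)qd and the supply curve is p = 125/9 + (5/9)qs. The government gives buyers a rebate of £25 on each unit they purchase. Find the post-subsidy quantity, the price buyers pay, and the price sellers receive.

q' = 11978/103; buyers pay 5510/103; sellers receive 8085/103

Pre-subsidy: 1142/17 - (2/17)q = 125/9 + (5/9)q gives q* = 8153/103 and p* = 5960/103.
With the rebate, buyers effectively pay pb = ps − 25, where ps is the price sellers receive.
On the curves, pb = 1142/17 - (2/17)q and ps = 125/9 + (5/9)q; the wedge ps − pb = 25 gives 125/9 + (5/9)q − (1142/17 - (2/17)q) = 25, so q' = 11978/103.
Then pb = 1142/17 − (2/17)·(11978/103) = 5510/103 and ps = 125/9 + (5/9)·(11978/103) = 8085/103.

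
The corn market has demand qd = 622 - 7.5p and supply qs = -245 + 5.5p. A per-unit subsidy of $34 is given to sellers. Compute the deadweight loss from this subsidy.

Deadweight loss = 47685/26

Pre-subsidy: 622 - 7.5p = -245 + 5.5p gives p* = 867/13, q* = 3167/26.
With the subsidy, sellers receive ps = pb + 34 for each unit, where pb is the price buyers pay.
Supply in terms of pb becomes qs = -245 + 5.5(pb + 34) = -58 + 5.5pb. Setting this equal to demand: 622 - 7.5pb = -58 + 5.5pb, so pb = 680/13.
Sellers receive ps = 680/13 + 34 = 1122/13; q' = 622 − 7.5·(680/13) = 2986/13.
The subsidy expands output by 2986/13 − 3167/26 = 2805/26 past the efficient level; on those units the gap between marginal cost and willingness to pay runs from 0 up to 34.
DWL = ½ × 34 × 2805/26 = 47685/26.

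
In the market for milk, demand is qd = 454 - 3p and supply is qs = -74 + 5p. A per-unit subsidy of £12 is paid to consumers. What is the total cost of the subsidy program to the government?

Pre-subsidy: 454 - 3p = -74 + 5p gives p* = 66, q* = 256.
With the rebate, buyers effectively pay pb = ps − 12, where ps is the price sellers receive.
Demand in terms of ps becomes qd = 454 − 3(ps − 12) = 490 - 3ps. Setting this equal to supply: 490 - 3ps = -74 + 5ps, so ps = 70.5.
Buyers pay pb = 70.5 − 12 = 58.5; q' = -74 + 5·70.5 = 278.5.
Government outlay = subsidy × quantity = 12 × 278.5 = 3342.

Government cost = £3342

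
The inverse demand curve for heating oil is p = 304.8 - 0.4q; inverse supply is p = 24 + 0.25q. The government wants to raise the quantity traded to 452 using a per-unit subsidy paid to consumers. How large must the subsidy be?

Required subsidy s = 13 per unit

At q = 452, from the demand curve buyers pay pb = 304.8 − 0.4·452 = 124; from the supply curve sellers need ps = 24 + 0.25·452 = 137.
The subsidy must fill the gap: s = ps − pb = 137 − 124 = 13.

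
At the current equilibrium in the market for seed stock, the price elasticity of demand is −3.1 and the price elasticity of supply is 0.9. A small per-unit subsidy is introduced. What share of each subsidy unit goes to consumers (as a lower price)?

Consumer share = 0.225

For a small subsidy around the equilibrium, the benefit split depends on the relative slopes, which at a point are proportional to the elasticities.
Buyer share = εs/(εs + |εd|) = 0.9/(0.9 + 3.1) = 0.225; seller share = |εd|/(εs + |εd|) = 0.775.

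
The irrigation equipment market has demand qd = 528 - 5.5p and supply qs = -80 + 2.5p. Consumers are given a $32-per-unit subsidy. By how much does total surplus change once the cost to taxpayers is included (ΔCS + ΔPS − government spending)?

Pre-subsidy: 528 - 5.5p = -80 + 2.5p gives p* = 76, q* = 110.
With the rebate, buyers effectively pay pb = ps − 32, where ps is the price sellers receive.
Demand in terms of ps becomes qd = 528 − 5.5(ps − 32) = 704 - 5.5ps. Setting this equal to supply: 704 - 5.5ps = -80 + 2.5ps, so ps = 98.
Buyers pay pb = 98 − 32 = 66; q' = -80 + 2.5·98 = 165.
ΔCS = ½(110 + 165)(76 − 66) = 1375; ΔPS = ½(110 + 165)(98 − 76) = 3025.
Government spending = 32 × 165 = 5280.
Net change = 1375 + 3025 − 5280 = -880. The loss equals the DWL triangle ½·32·55.

Net change in total surplus = -$880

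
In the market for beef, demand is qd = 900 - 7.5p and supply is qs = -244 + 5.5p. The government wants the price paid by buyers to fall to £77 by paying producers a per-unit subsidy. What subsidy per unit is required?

Required subsidy s = £26 per unit

At a buyer price of 77, quantity demanded is 900 − 7.5·77 = 322.5.
Sellers supply 322.5 only when they receive ps with -244 + 5.5·ps = 322.5, i.e. ps = 103.
s = ps − pb = 103 − 77 = 26.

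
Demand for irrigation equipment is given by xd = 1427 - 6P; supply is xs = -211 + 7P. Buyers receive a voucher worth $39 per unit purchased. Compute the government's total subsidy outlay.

Government cost = $31083

Pre-subsidy: 1427 - 6P = -211 + 7P gives P* = 126, x* = 671.
With the rebate, buyers effectively pay Pb = Ps − 39, where Ps is the price sellers receive.
Demand in terms of Ps becomes xd = 1427 − 6(Ps − 39) = 1661 - 6Ps. Setting this equal to supply: 1661 - 6Ps = -211 + 7Ps, so Ps = 144.
Buyers pay Pb = 144 − 39 = 105; x' = -211 + 7·144 = 797.
Government outlay = subsidy × quantity = 39 × 797 = 31083.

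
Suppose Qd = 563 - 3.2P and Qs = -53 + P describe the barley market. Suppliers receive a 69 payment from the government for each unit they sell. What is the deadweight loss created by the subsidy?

Pre-subsidy: 563 - 3.2P = -53 + P gives P* = 440/3, Q* = 281/3.
With the subsidy, sellers receive Ps = Pb + 69 for each unit, where Pb is the price buyers pay.
Supply in terms of Pb becomes Qs = -53 + 1(Pb + 69) = 16 + Pb. Setting this equal to demand: 563 - 3.2Pb = 16 + Pb, so Pb = 2735/21.
Sellers receive Ps = 2735/21 + 69 = 4184/21; Q' = 563 − 3.2·(2735/21) = 3071/21.
The subsidy expands output by 3071/21 − 281/3 = 368/7 past the efficient level; on those units the gap between marginal cost and willingness to pay runs from 0 up to 69.
DWL = ½ × 69 × 368/7 = 12696/7.

Deadweight loss = 12696/7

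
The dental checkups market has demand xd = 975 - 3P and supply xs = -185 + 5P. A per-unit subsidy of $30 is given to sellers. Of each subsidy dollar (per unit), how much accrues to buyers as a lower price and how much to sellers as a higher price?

Buyers gain $18.75 per unit; sellers gain $11.25 per unit

Pre-subsidy: 975 - 3P = -185 + 5P gives P* = 145, x* = 540.
With the subsidy, sellers receive Ps = Pb + 30 for each unit, where Pb is the price buyers pay.
Supply in terms of Pb becomes xs = -185 + 5(Pb + 30) = -35 + 5Pb. Setting this equal to demand: 975 - 3Pb = -35 + 5Pb, so Pb = 126.25.
Sellers receive Ps = 126.25 + 30 = 156.25; x' = 975 − 3·126.25 = 596.25.
Buyers' price falls by P* − Pb = 145 − 126.25 = 18.75; sellers' price rises by Ps − P* = 156.25 − 145 = 11.25.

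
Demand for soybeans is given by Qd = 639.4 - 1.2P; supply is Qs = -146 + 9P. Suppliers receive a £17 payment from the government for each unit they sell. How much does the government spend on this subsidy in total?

Government cost = £9605

Pre-subsidy: 639.4 - 1.2P = -146 + 9P gives P* = 77, Q* = 547.
With the subsidy, sellers receive Ps = Pb + 17 for each unit, where Pb is the price buyers pay.
Supply in terms of Pb becomes Qs = -146 + 9(Pb + 17) = 7 + 9Pb. Setting this equal to demand: 639.4 - 1.2Pb = 7 + 9Pb, so Pb = 62.
Sellers receive Ps = 62 + 17 = 79; Q' = 639.4 − 1.2·62 = 565.
Government outlay = subsidy × quantity = 17 × 565 = 9605.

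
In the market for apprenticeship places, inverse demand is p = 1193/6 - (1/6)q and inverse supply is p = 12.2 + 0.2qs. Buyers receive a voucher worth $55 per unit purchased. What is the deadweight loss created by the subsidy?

Deadweight loss = $4125

Pre-subsidy: 1193/6 - (1/6)q = 12.2 + 0.2q gives q* = 509 and p* = 114.
With the rebate, buyers effectively pay pb = ps − 55, where ps is the price sellers receive.
On the curves, pb = 1193/6 - (1/6)q and ps = 12.2 + 0.2q; the wedge ps − pb = 55 gives 12.2 + 0.2q − (1193/6 - (1/6)q) = 55, so q' = 659.
Then pb = 1193/6 − (1/6)·659 = 89 and ps = 12.2 + 0.2·659 = 144.
The subsidy expands output by 659 − 509 = 150 past the efficient level; on those units the gap between marginal cost and willingness to pay runs from 0 up to 55.
DWL = ½ × 55 × 150 = 4125.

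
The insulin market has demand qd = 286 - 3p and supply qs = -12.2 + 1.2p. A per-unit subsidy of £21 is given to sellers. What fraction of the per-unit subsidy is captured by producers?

Producer share = 5/7

Pre-subsidy: 286 - 3p = -12.2 + 1.2p gives p* = 71, q* = 73.
With the subsidy, sellers receive ps = pb + 21 for each unit, where pb is the price buyers pay.
Supply in terms of pb becomes qs = -12.2 + 1.2(pb + 21) = 13 + 1.2pb. Setting this equal to demand: 286 - 3pb = 13 + 1.2pb, so pb = 65.
Sellers receive ps = 65 + 21 = 86; q' = 286 − 3·65 = 91.
Buyers' price falls by p* − pb = 71 − 65 = 6; sellers' price rises by ps − p* = 86 − 71 = 15.
So producers capture 15/21 = 5/7 of each unit of subsidy.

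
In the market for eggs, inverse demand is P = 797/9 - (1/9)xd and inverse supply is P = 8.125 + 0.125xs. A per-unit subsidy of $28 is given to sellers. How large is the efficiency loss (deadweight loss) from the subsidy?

Deadweight loss = 28224/17

Pre-subsidy: 797/9 - (1/9)x = 8.125 + 0.125x gives x* = 5791/17 and P* = 862/17.
With the subsidy, sellers receive Ps = Pb + 28 for each unit, where Pb is the price buyers pay.
On the curves, Pb = 797/9 - (1/9)x and Ps = 8.125 + 0.125x; the wedge Ps − Pb = 28 gives 8.125 + 0.125x − (797/9 - (1/9)x) = 28, so x' = 7807/17.
Then Pb = 797/9 − (1/9)·(7807/17) = 638/17 and Ps = 8.125 + 0.125·(7807/17) = 1114/17.
The subsidy expands output by 7807/17 − 5791/17 = 2016/17 past the efficient level; on those units the gap between marginal cost and willingness to pay runs from 0 up to 28.
DWL = ½ × 28 × 2016/17 = 28224/17.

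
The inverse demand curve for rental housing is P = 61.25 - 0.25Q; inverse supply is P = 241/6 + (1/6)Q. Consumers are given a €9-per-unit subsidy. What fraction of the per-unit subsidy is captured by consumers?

Pre-subsidy: 61.25 - 0.25Q = 241/6 + (1/6)Q gives Q* = 50.6 and P* = 48.6.
With the rebate, buyers effectively pay Pb = Ps − 9, where Ps is the price sellers receive.
On the curves, Pb = 61.25 - 0.25Q and Ps = 241/6 + (1/6)Q; the wedge Ps − Pb = 9 gives 241/6 + (1/6)Q − (61.25 - 0.25Q) = 9, so Q' = 72.2.
Then Pb = 61.25 − 0.25·72.2 = 43.2 and Ps = 241/6 + (1/6)·72.2 = 52.2.
Buyers' price falls by P* − Pb = 48.6 − 43.2 = 5.4; sellers' price rises by Ps − P* = 52.2 − 48.6 = 3.6.
So consumers capture 5.4/9 = 0.6 of each unit of subsidy.

Consumer share = 0.6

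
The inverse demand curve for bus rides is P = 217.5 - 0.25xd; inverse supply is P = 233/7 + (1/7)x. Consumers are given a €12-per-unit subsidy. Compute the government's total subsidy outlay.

Pre-subsidy: 217.5 - 0.25x = 233/7 + (1/7)x gives x* = 5158/11 and P* = 1103/11.
With the rebate, buyers effectively pay Pb = Ps − 12, where Ps is the price sellers receive.
On the curves, Pb = 217.5 - 0.25x and Ps = 233/7 + (1/7)x; the wedge Ps − Pb = 12 gives 233/7 + (1/7)x − (217.5 - 0.25x) = 12, so x' = 5494/11.
Then Pb = 217.5 − 0.25·(5494/11) = 1019/11 and Ps = 233/7 + (1/7)·(5494/11) = 1151/11.
Government outlay = subsidy × quantity = 12 × 5494/11 = 65928/11.

Government cost = 65928/11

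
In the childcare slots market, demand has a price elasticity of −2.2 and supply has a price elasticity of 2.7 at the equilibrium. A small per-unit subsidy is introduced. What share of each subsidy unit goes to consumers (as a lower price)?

Consumer share = 27/49

For a small subsidy around the equilibrium, the benefit split depends on the relative slopes, which at a point are proportional to the elasticities.
Buyer share = εs/(εs + |εd|) = 2.7/(2.7 + 2.2) = 27/49; seller share = |εd|/(εs + |εd|) = 22/49.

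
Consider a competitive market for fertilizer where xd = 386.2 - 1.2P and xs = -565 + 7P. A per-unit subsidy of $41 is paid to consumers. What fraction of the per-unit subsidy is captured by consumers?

Consumer share = 35/41

Pre-subsidy: 386.2 - 1.2P = -565 + 7P gives P* = 116, x* = 247.
With the rebate, buyers effectively pay Pb = Ps − 41, where Ps is the price sellers receive.
Demand in terms of Ps becomes xd = 386.2 − 1.2(Ps − 41) = 435.4 - 1.2Ps. Setting this equal to supply: 435.4 - 1.2Ps = -565 + 7Ps, so Ps = 122.
Buyers pay Pb = 122 − 41 = 81; x' = -565 + 7·122 = 289.
Buyers' price falls by P* − Pb = 116 − 81 = 35; sellers' price rises by Ps − P* = 122 − 116 = 6.
So consumers capture 35/41 = 35/41 of each unit of subsidy.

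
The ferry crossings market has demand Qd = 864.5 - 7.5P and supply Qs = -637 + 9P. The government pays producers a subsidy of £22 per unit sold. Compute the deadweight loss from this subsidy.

Deadweight loss = £990

Pre-subsidy: 864.5 - 7.5P = -637 + 9P gives P* = 91, Q* = 182.
With the subsidy, sellers receive Ps = Pb + 22 for each unit, where Pb is the price buyers pay.
Supply in terms of Pb becomes Qs = -637 + 9(Pb + 22) = -439 + 9Pb. Setting this equal to demand: 864.5 - 7.5Pb = -439 + 9Pb, so Pb = 79.
Sellers receive Ps = 79 + 22 = 101; Q' = 864.5 − 7.5·79 = 272.
The subsidy expands output by 272 − 182 = 90 past the efficient level; on those units the gap between marginal cost and willingness to pay runs from 0 up to 22.
DWL = ½ × 22 × 90 = 990.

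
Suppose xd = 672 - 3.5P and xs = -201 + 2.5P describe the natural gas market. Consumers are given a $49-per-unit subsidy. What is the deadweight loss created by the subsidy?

Deadweight loss = 84035/48

Pre-subsidy: 672 - 3.5P = -201 + 2.5P gives P* = 145.5, x* = 162.75.
With the rebate, buyers effectively pay Pb = Ps − 49, where Ps is the price sellers receive.
Demand in terms of Ps becomes xd = 672 − 3.5(Ps − 49) = 843.5 - 3.5Ps. Setting this equal to supply: 843.5 - 3.5Ps = -201 + 2.5Ps, so Ps = 2089/12.
Buyers pay Pb = 2089/12 − 49 = 1501/12; x' = -201 + 2.5·(2089/12) = 5621/24.
The subsidy expands output by 5621/24 − 162.75 = 1715/24 past the efficient level; on those units the gap between marginal cost and willingness to pay runs from 0 up to 49.
DWL = ½ × 49 × 1715/24 = 84035/48.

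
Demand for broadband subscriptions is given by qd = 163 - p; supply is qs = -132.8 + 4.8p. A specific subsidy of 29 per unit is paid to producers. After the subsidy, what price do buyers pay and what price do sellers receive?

Buyers pay 27; sellers receive 56

Pre-subsidy: 163 - p = -132.8 + 4.8p gives p* = 51, q* = 112.
With the subsidy, sellers receive ps = pb + 29 for each unit, where pb is the price buyers pay.
Supply in terms of pb becomes qs = -132.8 + 4.8(pb + 29) = 6.4 + 4.8pb. Setting this equal to demand: 163 - pb = 6.4 + 4.8pb, so pb = 27.
Sellers receive ps = 27 + 29 = 56; q' = 163 − 1·27 = 136.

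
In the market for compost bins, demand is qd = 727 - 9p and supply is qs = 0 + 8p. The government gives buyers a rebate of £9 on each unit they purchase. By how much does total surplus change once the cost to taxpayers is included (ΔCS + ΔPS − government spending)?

Net change in total surplus = -2916/17

Pre-subsidy: 727 - 9p = 0 + 8p gives p* = 727/17, q* = 5816/17.
With the rebate, buyers effectively pay pb = ps − 9, where ps is the price sellers receive.
Demand in terms of ps becomes qd = 727 − 9(ps − 9) = 808 - 9ps. Setting this equal to supply: 808 - 9ps = 0 + 8ps, so ps = 808/17.
Buyers pay pb = 808/17 − 9 = 655/17; q' = 0 + 8·(808/17) = 6464/17.
ΔCS = ½(5816/17 + 6464/17)(727/17 − 655/17) = 442080/289; ΔPS = ½(5816/17 + 6464/17)(808/17 − 727/17) = 497340/289.
Government spending = 9 × 6464/17 = 58176/17.
Net change = 442080/289 + 497340/289 − 58176/17 = -2916/17. The loss equals the DWL triangle ½·9·648/17.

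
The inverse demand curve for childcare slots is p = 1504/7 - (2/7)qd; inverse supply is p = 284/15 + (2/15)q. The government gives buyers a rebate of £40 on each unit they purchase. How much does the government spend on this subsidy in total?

Government cost = £22520

Pre-subsidy: 1504/7 - (2/7)q = 284/15 + (2/15)q gives q* = 5143/11 and p* = 894/11.
With the rebate, buyers effectively pay pb = ps − 40, where ps is the price sellers receive.
On the curves, pb = 1504/7 - (2/7)q and ps = 284/15 + (2/15)q; the wedge ps − pb = 40 gives 284/15 + (2/15)q − (1504/7 - (2/7)q) = 40, so q' = 563.
Then pb = 1504/7 − (2/7)·563 = 54 and ps = 284/15 + (2/15)·563 = 94.
Government outlay = subsidy × quantity = 40 × 563 = 22520.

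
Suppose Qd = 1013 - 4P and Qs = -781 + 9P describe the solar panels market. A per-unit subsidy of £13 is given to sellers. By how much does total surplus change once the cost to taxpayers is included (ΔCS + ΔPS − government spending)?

Pre-subsidy: 1013 - 4P = -781 + 9P gives P* = 138, Q* = 461.
With the subsidy, sellers receive Ps = Pb + 13 for each unit, where Pb is the price buyers pay.
Supply in terms of Pb becomes Qs = -781 + 9(Pb + 13) = -664 + 9Pb. Setting this equal to demand: 1013 - 4Pb = -664 + 9Pb, so Pb = 129.
Sellers receive Ps = 129 + 13 = 142; Q' = 1013 − 4·129 = 497.
ΔCS = ½(461 + 497)(138 − 129) = 4311; ΔPS = ½(461 + 497)(142 − 138) = 1916.
Government spending = 13 × 497 = 6461.
Net change = 4311 + 1916 − 6461 = -234. The loss equals the DWL triangle ½·13·36.

Net change in total surplus = -£234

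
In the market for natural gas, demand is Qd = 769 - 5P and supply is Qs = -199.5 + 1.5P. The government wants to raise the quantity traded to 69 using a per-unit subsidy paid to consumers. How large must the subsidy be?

Required subsidy s = 39 per unit

At Q = 69, invert demand for the buyer price: Pb = (769 − 69)/5 = 140; invert supply for the seller price: Ps = (69 − (-199.5))/1.5 = 179.
The subsidy must fill the gap: s = Ps − Pb = 179 − 140 = 39.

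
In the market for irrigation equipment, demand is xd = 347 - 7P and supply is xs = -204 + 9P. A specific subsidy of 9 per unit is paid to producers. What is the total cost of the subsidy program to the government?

Pre-subsidy: 347 - 7P = -204 + 9P gives P* = 34.4375, x* = 105.9375.
With the subsidy, sellers receive Ps = Pb + 9 for each unit, where Pb is the price buyers pay.
Supply in terms of Pb becomes xs = -204 + 9(Pb + 9) = -123 + 9Pb. Setting this equal to demand: 347 - 7Pb = -123 + 9Pb, so Pb = 29.375.
Sellers receive Ps = 29.375 + 9 = 38.375; x' = 347 − 7·29.375 = 141.375.
Government outlay = subsidy × quantity = 9 × 141.375 = 1272.375.

Government cost = 1272.375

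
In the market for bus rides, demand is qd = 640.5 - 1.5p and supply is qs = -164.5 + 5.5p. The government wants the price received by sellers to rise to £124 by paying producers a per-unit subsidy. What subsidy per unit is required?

At a seller price of 124, quantity supplied is -164.5 + 5.5·124 = 517.5.
Buyers absorb 517.5 only when they pay pb with 640.5 − 1.5·pb = 517.5, i.e. pb = 82.
s = ps − pb = 124 − 82 = 42.

Required subsidy s = £42 per unit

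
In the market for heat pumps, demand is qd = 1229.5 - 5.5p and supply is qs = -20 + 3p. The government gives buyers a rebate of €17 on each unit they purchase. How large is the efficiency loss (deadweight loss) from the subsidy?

Deadweight loss = €280.5

Pre-subsidy: 1229.5 - 5.5p = -20 + 3p gives p* = 147, q* = 421.
With the rebate, buyers effectively pay pb = ps − 17, where ps is the price sellers receive.
Demand in terms of ps becomes qd = 1229.5 − 5.5(ps − 17) = 1323 - 5.5ps. Setting this equal to supply: 1323 - 5.5ps = -20 + 3ps, so ps = 158.
Buyers pay pb = 158 − 17 = 141; q' = -20 + 3·158 = 454.
The subsidy expands output by 454 − 421 = 33 past the efficient level; on those units the gap between marginal cost and willingness to pay runs from 0 up to 17.
DWL = ½ × 17 × 33 = 280.5.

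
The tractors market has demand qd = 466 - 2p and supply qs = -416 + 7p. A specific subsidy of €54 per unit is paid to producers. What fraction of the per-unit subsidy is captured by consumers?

Pre-subsidy: 466 - 2p = -416 + 7p gives p* = 98, q* = 270.
With the subsidy, sellers receive ps = pb + 54 for each unit, where pb is the price buyers pay.
Supply in terms of pb becomes qs = -416 + 7(pb + 54) = -38 + 7pb. Setting this equal to demand: 466 - 2pb = -38 + 7pb, so pb = 56.
Sellers receive ps = 56 + 54 = 110; q' = 466 − 2·56 = 354.
Buyers' price falls by p* − pb = 98 − 56 = 42; sellers' price rises by ps − p* = 110 − 98 = 12.
So consumers capture 42/54 = 7/9 of each unit of subsidy.

Consumer share = 7/9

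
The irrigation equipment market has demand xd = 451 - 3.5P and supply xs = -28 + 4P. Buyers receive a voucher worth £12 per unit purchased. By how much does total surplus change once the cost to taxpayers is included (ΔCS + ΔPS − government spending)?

Net change in total surplus = -£134.4

Pre-subsidy: 451 - 3.5P = -28 + 4P gives P* = 958/15, x* = 3412/15.
With the rebate, buyers effectively pay Pb = Ps − 12, where Ps is the price sellers receive.
Demand in terms of Ps becomes xd = 451 − 3.5(Ps − 12) = 493 - 3.5Ps. Setting this equal to supply: 493 - 3.5Ps = -28 + 4Ps, so Ps = 1042/15.
Buyers pay Pb = 1042/15 − 12 = 862/15; x' = -28 + 4·(1042/15) = 3748/15.
ΔCS = ½(3412/15 + 3748/15)(958/15 − 862/15) = 22912/15; ΔPS = ½(3412/15 + 3748/15)(1042/15 − 958/15) = 20048/15.
Government spending = 12 × 3748/15 = 2998.4.
Net change = 22912/15 + 20048/15 − 2998.4 = -134.4. The loss equals the DWL triangle ½·12·22.4.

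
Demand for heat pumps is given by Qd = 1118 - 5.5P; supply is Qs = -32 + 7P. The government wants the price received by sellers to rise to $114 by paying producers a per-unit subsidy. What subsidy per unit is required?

Required subsidy s = $50 per unit

At a seller price of 114, quantity supplied is -32 + 7·114 = 766.
Buyers absorb 766 only when they pay Pb with 1118 − 5.5·Pb = 766, i.e. Pb = 64.
s = Ps − Pb = 114 − 64 = 50.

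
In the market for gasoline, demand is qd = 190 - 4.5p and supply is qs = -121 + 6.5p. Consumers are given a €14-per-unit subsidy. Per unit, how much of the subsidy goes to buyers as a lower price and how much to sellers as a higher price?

Pre-subsidy: 190 - 4.5p = -121 + 6.5p gives p* = 311/11, q* = 1381/22.
With the rebate, buyers effectively pay pb = ps − 14, where ps is the price sellers receive.
Demand in terms of ps becomes qd = 190 − 4.5(ps − 14) = 253 - 4.5ps. Setting this equal to supply: 253 - 4.5ps = -121 + 6.5ps, so ps = 34.
Buyers pay pb = 34 − 14 = 20; q' = -121 + 6.5·34 = 100.
Buyers' price falls by p* − pb = 311/11 − 20 = 91/11; sellers' price rises by ps − p* = 34 − 311/11 = 63/11.

Buyers gain 91/11 per unit; sellers gain 63/11 per unit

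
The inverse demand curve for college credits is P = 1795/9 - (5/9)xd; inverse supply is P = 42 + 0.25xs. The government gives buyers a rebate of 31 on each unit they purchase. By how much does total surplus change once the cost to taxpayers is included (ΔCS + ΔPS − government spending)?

Pre-subsidy: 1795/9 - (5/9)x = 42 + 0.25x gives x* = 5668/29 and P* = 2635/29.
With the rebate, buyers effectively pay Pb = Ps − 31, where Ps is the price sellers receive.
On the curves, Pb = 1795/9 - (5/9)x and Ps = 42 + 0.25x; the wedge Ps − Pb = 31 gives 42 + 0.25x − (1795/9 - (5/9)x) = 31, so x' = 6784/29.
Then Pb = 1795/9 − (5/9)·(6784/29) = 2015/29 and Ps = 42 + 0.25·(6784/29) = 2914/29.
ΔCS = ½(5668/29 + 6784/29)(2635/29 − 2015/29) = 3860120/841; ΔPS = ½(5668/29 + 6784/29)(2914/29 − 2635/29) = 1737054/841.
Government spending = 31 × 6784/29 = 210304/29.
Net change = 3860120/841 + 1737054/841 − 210304/29 = -17298/29. The loss equals the DWL triangle ½·31·1116/29.

Net change in total surplus = -17298/29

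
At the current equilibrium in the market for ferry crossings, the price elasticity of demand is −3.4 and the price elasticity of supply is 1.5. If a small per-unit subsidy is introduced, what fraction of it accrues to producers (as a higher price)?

For a small subsidy around the equilibrium, the benefit split depends on the relative slopes, which at a point are proportional to the elasticities.
Buyer share = εs/(εs + |εd|) = 1.5/(1.5 + 3.4) = 15/49; seller share = |εd|/(εs + |εd|) = 34/49.
So producers capture 34/49 of the subsidy.

Producer share = 34/49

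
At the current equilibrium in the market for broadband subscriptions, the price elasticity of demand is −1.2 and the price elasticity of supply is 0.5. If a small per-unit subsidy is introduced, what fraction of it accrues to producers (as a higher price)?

Producer share = 12/17

For a small subsidy around the equilibrium, the benefit split depends on the relative slopes, which at a point are proportional to the elasticities.
Buyer share = εs/(εs + |εd|) = 0.5/(0.5 + 1.2) = 5/17; seller share = |εd|/(εs + |εd|) = 12/17.
So producers capture 12/17 of the subsidy.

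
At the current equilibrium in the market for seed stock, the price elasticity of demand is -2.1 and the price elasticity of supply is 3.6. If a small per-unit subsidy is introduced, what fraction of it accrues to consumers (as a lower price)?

For a small subsidy around the equilibrium, the benefit split depends on the relative slopes, which at a point are proportional to the elasticities.
Buyer share = εs/(εs + |εd|) = 3.6/(3.6 + 2.1) = 12/19; seller share = |εd|/(εs + |εd|) = 7/19.

Consumer share = 12/19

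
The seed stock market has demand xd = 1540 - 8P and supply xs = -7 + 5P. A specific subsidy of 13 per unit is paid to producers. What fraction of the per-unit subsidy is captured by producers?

Producer share = 8/13

Pre-subsidy: 1540 - 8P = -7 + 5P gives P* = 119, x* = 588.
With the subsidy, sellers receive Ps = Pb + 13 for each unit, where Pb is the price buyers pay.
Supply in terms of Pb becomes xs = -7 + 5(Pb + 13) = 58 + 5Pb. Setting this equal to demand: 1540 - 8Pb = 58 + 5Pb, so Pb = 114.
Sellers receive Ps = 114 + 13 = 127; x' = 1540 − 8·114 = 628.
Buyers' price falls by P* − Pb = 119 − 114 = 5; sellers' price rises by Ps − P* = 127 − 119 = 8.
So producers capture 8/13 = 8/13 of each unit of subsidy.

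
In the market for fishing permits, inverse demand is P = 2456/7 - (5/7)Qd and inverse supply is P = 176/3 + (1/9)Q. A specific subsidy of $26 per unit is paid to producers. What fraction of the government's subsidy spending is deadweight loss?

DWL / government spending = 21/514

Pre-subsidy: 2456/7 - (5/7)Q = 176/3 + (1/9)Q gives Q* = 354 and P* = 98.
With the subsidy, sellers receive Ps = Pb + 26 for each unit, where Pb is the price buyers pay.
On the curves, Pb = 2456/7 - (5/7)Q and Ps = 176/3 + (1/9)Q; the wedge Ps − Pb = 26 gives 176/3 + (1/9)Q − (2456/7 - (5/7)Q) = 26, so Q' = 385.5.
Then Pb = 2456/7 − (5/7)·385.5 = 75.5 and Ps = 176/3 + (1/9)·385.5 = 101.5.
ΔCS = ½(354 + 385.5)(98 − 75.5) = 8319.375; ΔPS = ½(354 + 385.5)(101.5 − 98) = 1294.125.
Government spending = 26 × 385.5 = 10023.
DWL = ½ × 26 × (385.5 − 354) = 409.5; fraction = 409.5 / 10023 = 21/514.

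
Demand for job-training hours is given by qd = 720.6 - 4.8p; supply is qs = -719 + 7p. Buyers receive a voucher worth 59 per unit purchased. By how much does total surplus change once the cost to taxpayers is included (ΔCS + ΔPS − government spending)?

Pre-subsidy: 720.6 - 4.8p = -719 + 7p gives p* = 122, q* = 135.
With the rebate, buyers effectively pay pb = ps − 59, where ps is the price sellers receive.
Demand in terms of ps becomes qd = 720.6 − 4.8(ps − 59) = 1003.8 - 4.8ps. Setting this equal to supply: 1003.8 - 4.8ps = -719 + 7ps, so ps = 146.
Buyers pay pb = 146 − 59 = 87; q' = -719 + 7·146 = 303.
ΔCS = ½(135 + 303)(122 − 87) = 7665; ΔPS = ½(135 + 303)(146 − 122) = 5256.
Government spending = 59 × 303 = 17877.
Net change = 7665 + 5256 − 17877 = -4956. The loss equals the DWL triangle ½·59·168.

Net change in total surplus = -4956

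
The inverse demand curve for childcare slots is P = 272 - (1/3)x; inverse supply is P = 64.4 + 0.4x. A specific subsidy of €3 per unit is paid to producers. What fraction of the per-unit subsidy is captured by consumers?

Consumer share = 5/11

Pre-subsidy: 272 - (1/3)x = 64.4 + 0.4x gives x* = 3114/11 and P* = 1954/11.
With the subsidy, sellers receive Ps = Pb + 3 for each unit, where Pb is the price buyers pay.
On the curves, Pb = 272 - (1/3)x and Ps = 64.4 + 0.4x; the wedge Ps − Pb = 3 gives 64.4 + 0.4x − (272 - (1/3)x) = 3, so x' = 3159/11.
Then Pb = 272 − (1/3)·(3159/11) = 1939/11 and Ps = 64.4 + 0.4·(3159/11) = 1972/11.
Buyers' price falls by P* − Pb = 1954/11 − 1939/11 = 15/11; sellers' price rises by Ps − P* = 1972/11 − 1954/11 = 18/11.
So consumers capture (15/11)/3 = 5/11 of each unit of subsidy.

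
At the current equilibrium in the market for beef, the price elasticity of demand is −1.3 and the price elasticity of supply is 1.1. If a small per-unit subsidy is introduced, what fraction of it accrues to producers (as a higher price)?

Producer share = 13/24

For a small subsidy around the equilibrium, the benefit split depends on the relative slopes, which at a point are proportional to the elasticities.
Buyer share = εs/(εs + |εd|) = 1.1/(1.1 + 1.3) = 11/24; seller share = |εd|/(εs + |εd|) = 13/24.
So producers capture 13/24 of the subsidy.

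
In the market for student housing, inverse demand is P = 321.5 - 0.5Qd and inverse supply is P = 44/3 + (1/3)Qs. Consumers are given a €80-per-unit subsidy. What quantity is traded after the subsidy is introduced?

Q' = 464.2

Pre-subsidy: 321.5 - 0.5Q = 44/3 + (1/3)Q gives Q* = 368.2 and P* = 137.4.
With the rebate, buyers effectively pay Pb = Ps − 80, where Ps is the price sellers receive.
On the curves, Pb = 321.5 - 0.5Q and Ps = 44/3 + (1/3)Q; the wedge Ps − Pb = 80 gives 44/3 + (1/3)Q − (321.5 - 0.5Q) = 80, so Q' = 464.2.
Then Pb = 321.5 − 0.5·464.2 = 89.4 and Ps = 44/3 + (1/3)·464.2 = 169.4.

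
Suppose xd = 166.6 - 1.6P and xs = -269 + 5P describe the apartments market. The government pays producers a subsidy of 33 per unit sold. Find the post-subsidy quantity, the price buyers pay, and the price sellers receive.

Pre-subsidy: 166.6 - 1.6P = -269 + 5P gives P* = 66, x* = 61.
With the subsidy, sellers receive Ps = Pb + 33 for each unit, where Pb is the price buyers pay.
Supply in terms of Pb becomes xs = -269 + 5(Pb + 33) = -104 + 5Pb. Setting this equal to demand: 166.6 - 1.6Pb = -104 + 5Pb, so Pb = 41.
Sellers receive Ps = 41 + 33 = 74; x' = 166.6 − 1.6·41 = 101.

x' = 101; buyers pay 41; sellers receive 74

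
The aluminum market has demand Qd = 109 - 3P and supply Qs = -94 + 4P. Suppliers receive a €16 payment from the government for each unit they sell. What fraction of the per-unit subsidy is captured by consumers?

Consumer share = 4/7

Pre-subsidy: 109 - 3P = -94 + 4P gives P* = 29, Q* = 22.
With the subsidy, sellers receive Ps = Pb + 16 for each unit, where Pb is the price buyers pay.
Supply in terms of Pb becomes Qs = -94 + 4(Pb + 16) = -30 + 4Pb. Setting this equal to demand: 109 - 3Pb = -30 + 4Pb, so Pb = 139/7.
Sellers receive Ps = 139/7 + 16 = 251/7; Q' = 109 − 3·(139/7) = 346/7.
Buyers' price falls by P* − Pb = 29 − 139/7 = 64/7; sellers' price rises by Ps − P* = 251/7 − 29 = 48/7.
So consumers capture (64/7)/16 = 4/7 of each unit of subsidy.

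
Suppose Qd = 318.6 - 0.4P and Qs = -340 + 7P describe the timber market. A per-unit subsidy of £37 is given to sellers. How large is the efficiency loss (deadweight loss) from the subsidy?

Deadweight loss = £259

Pre-subsidy: 318.6 - 0.4P = -340 + 7P gives P* = 89, Q* = 283.
With the subsidy, sellers receive Ps = Pb + 37 for each unit, where Pb is the price buyers pay.
Supply in terms of Pb becomes Qs = -340 + 7(Pb + 37) = -81 + 7Pb. Setting this equal to demand: 318.6 - 0.4Pb = -81 + 7Pb, so Pb = 54.
Sellers receive Ps = 54 + 37 = 91; Q' = 318.6 − 0.4·54 = 297.
The subsidy expands output by 297 − 283 = 14 past the efficient level; on those units the gap between marginal cost and willingness to pay runs from 0 up to 37.
DWL = ½ × 37 × 14 = 259.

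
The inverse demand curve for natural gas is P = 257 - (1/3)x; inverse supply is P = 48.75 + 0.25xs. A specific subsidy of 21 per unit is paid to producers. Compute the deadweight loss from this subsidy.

Deadweight loss = 378

Pre-subsidy: 257 - (1/3)x = 48.75 + 0.25x gives x* = 357 and P* = 138.
With the subsidy, sellers receive Ps = Pb + 21 for each unit, where Pb is the price buyers pay.
On the curves, Pb = 257 - (1/3)x and Ps = 48.75 + 0.25x; the wedge Ps − Pb = 21 gives 48.75 + 0.25x − (257 - (1/3)x) = 21, so x' = 393.
Then Pb = 257 − (1/3)·393 = 126 and Ps = 48.75 + 0.25·393 = 147.
The subsidy expands output by 393 − 357 = 36 past the efficient level; on those units the gap between marginal cost and willingness to pay runs from 0 up to 21.
DWL = ½ × 21 × 36 = 378.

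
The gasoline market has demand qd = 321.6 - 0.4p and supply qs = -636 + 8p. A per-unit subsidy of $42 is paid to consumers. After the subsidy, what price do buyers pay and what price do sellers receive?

Pre-subsidy: 321.6 - 0.4p = -636 + 8p gives p* = 114, q* = 276.
With the rebate, buyers effectively pay pb = ps − 42, where ps is the price sellers receive.
Demand in terms of ps becomes qd = 321.6 − 0.4(ps − 42) = 338.4 - 0.4ps. Setting this equal to supply: 338.4 - 0.4ps = -636 + 8ps, so ps = 116.
Buyers pay pb = 116 − 42 = 74; q' = -636 + 8·116 = 292.

Buyers pay $74; sellers receive $116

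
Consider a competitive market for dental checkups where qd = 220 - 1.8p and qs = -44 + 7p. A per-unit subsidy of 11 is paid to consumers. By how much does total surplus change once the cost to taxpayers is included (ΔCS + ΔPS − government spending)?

Pre-subsidy: 220 - 1.8p = -44 + 7p gives p* = 30, q* = 166.
With the rebate, buyers effectively pay pb = ps − 11, where ps is the price sellers receive.
Demand in terms of ps becomes qd = 220 − 1.8(ps − 11) = 239.8 - 1.8ps. Setting this equal to supply: 239.8 - 1.8ps = -44 + 7ps, so ps = 32.25.
Buyers pay pb = 32.25 − 11 = 21.25; q' = -44 + 7·32.25 = 181.75.
ΔCS = ½(166 + 181.75)(30 − 21.25) = 1521.40625; ΔPS = ½(166 + 181.75)(32.25 − 30) = 391.21875.
Government spending = 11 × 181.75 = 1999.25.
Net change = 1521.40625 + 391.21875 − 1999.25 = -86.625. The loss equals the DWL triangle ½·11·15.75.

Net change in total surplus = -86.625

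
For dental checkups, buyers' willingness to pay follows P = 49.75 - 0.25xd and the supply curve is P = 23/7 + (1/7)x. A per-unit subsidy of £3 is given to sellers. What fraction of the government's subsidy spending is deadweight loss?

DWL / government spending = 42/1385

Pre-subsidy: 49.75 - 0.25x = 23/7 + (1/7)x gives x* = 1301/11 and P* = 222/11.
With the subsidy, sellers receive Ps = Pb + 3 for each unit, where Pb is the price buyers pay.
On the curves, Pb = 49.75 - 0.25x and Ps = 23/7 + (1/7)x; the wedge Ps − Pb = 3 gives 23/7 + (1/7)x − (49.75 - 0.25x) = 3, so x' = 1385/11.
Then Pb = 49.75 − 0.25·(1385/11) = 201/11 and Ps = 23/7 + (1/7)·(1385/11) = 234/11.
ΔCS = ½(1301/11 + 1385/11)(222/11 − 201/11) = 28203/121; ΔPS = ½(1301/11 + 1385/11)(234/11 − 222/11) = 16116/121.
Government spending = 3 × 1385/11 = 4155/11.
DWL = ½ × 3 × (1385/11 − 1301/11) = 126/11; fraction = (126/11) / (4155/11) = 42/1385.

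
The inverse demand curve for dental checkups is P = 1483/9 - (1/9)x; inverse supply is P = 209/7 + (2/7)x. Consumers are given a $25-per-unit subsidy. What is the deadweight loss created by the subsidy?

Pre-subsidy: 1483/9 - (1/9)x = 209/7 + (2/7)x gives x* = 340 and P* = 127.
With the rebate, buyers effectively pay Pb = Ps − 25, where Ps is the price sellers receive.
On the curves, Pb = 1483/9 - (1/9)x and Ps = 209/7 + (2/7)x; the wedge Ps − Pb = 25 gives 209/7 + (2/7)x − (1483/9 - (1/9)x) = 25, so x' = 403.
Then Pb = 1483/9 − (1/9)·403 = 120 and Ps = 209/7 + (2/7)·403 = 145.
The subsidy expands output by 403 − 340 = 63 past the efficient level; on those units the gap between marginal cost and willingness to pay runs from 0 up to 25.
DWL = ½ × 25 × 63 = 787.5.

Deadweight loss = $787.5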